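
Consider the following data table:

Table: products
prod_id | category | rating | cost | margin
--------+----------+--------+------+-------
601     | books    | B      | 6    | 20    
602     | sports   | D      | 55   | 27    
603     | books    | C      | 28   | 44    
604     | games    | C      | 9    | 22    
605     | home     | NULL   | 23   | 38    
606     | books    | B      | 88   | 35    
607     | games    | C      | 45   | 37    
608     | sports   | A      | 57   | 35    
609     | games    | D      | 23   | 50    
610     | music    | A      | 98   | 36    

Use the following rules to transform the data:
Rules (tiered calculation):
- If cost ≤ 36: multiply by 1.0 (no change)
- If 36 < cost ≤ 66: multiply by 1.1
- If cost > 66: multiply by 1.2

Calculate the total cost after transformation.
484.9

Step 1: Tier 1 (cost ≤ 36): 5 records, sum = 89 × 1.0 = 89.0
Step 2: Tier 2 (36 < cost ≤ 66): 3 records, sum = 157 × 1.1 = 172.7
Step 3: Tier 3 (cost > 66): 2 records, sum = 186 × 1.2 = 223.2
Step 4: Final sum = 89.0 + 172.7 + 223.2 = 484.9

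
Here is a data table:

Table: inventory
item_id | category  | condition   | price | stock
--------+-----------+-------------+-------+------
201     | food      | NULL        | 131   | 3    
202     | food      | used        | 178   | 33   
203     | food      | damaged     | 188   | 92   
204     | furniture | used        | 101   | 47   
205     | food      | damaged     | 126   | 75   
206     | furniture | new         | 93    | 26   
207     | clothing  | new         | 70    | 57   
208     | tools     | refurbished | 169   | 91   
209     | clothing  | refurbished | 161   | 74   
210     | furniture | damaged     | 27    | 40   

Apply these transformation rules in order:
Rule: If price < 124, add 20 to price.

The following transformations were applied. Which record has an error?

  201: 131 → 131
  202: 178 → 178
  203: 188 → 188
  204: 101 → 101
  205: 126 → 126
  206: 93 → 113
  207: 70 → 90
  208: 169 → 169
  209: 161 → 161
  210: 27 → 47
Record 204 has an error. The correct transformed value should be 121, not 101.

Step 1: Check each record against the rule
Step 2: Record 204 has price = 101
Step 3: Since 101 < 124, the bonus should have been applied
Step 4: Correct value = 121, but claimed value = 101
Conclusion: Record 204 has the error.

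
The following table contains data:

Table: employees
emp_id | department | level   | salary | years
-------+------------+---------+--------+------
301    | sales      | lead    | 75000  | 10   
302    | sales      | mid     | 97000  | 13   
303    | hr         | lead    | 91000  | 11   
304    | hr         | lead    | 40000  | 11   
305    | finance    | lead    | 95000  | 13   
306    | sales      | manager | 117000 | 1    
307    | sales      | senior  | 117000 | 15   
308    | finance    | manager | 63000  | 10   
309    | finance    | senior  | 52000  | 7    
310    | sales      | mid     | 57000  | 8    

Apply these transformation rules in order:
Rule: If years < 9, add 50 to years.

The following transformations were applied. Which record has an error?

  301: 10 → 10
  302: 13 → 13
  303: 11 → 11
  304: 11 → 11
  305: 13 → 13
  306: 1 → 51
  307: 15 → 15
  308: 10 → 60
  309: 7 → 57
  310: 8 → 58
Record 308 has an error. The correct transformed value should be 10, not 60.

Step 1: Check each record against the rule
Step 2: Record 308 has years = 10
Step 3: Since 10 >= 9, the bonus should not have been applied
Step 4: Correct value = 10, but claimed value = 60
Conclusion: Record 308 has the error.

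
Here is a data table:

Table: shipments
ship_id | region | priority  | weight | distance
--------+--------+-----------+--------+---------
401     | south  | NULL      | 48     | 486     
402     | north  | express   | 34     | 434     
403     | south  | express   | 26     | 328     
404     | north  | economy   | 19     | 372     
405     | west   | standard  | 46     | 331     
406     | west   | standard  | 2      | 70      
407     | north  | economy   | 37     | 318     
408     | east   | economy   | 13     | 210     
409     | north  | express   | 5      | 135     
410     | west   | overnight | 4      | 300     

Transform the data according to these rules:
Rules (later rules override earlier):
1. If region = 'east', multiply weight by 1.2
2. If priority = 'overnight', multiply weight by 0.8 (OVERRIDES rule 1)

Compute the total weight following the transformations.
235.8

Step 1: Rule 2 takes priority for records with priority = 'overnight'
  - 1 records: 4 × 0.8 = 3.2
Step 2: Rule 1 applies to remaining records with region = 'east'
  - 1 records: 13 × 1.2 = 15.6
Step 3: Other records unchanged: 217
Step 4: Final sum = 3.2 + 15.6 + 217 = 235.8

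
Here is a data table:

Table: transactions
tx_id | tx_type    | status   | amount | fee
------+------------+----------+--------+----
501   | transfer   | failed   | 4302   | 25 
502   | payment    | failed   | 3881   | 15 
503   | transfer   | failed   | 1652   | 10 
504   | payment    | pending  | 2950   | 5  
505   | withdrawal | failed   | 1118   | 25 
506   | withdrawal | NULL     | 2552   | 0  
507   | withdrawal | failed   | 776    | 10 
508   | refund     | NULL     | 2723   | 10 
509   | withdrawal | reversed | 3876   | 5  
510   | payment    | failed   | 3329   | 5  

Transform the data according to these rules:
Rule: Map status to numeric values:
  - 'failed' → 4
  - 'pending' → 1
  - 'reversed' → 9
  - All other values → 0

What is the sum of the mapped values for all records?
34

Step 1: Apply mapping to each record
Step 2: Count by status:
  'failed': 6 records × 4 = 24
  'pending': 1 records × 1 = 1
  'reversed': 1 records × 9 = 9
Step 3: Sum all mapped values = 34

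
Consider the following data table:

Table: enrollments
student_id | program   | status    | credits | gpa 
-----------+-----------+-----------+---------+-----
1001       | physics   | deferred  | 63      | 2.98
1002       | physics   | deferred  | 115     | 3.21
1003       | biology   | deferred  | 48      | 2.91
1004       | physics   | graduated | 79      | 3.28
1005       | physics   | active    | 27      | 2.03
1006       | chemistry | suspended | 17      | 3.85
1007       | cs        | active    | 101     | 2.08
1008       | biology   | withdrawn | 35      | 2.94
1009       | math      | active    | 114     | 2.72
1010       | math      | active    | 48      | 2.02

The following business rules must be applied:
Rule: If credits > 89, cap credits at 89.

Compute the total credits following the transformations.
584

Step 1: 3 records have credits > 89
Step 2: These records originally summed to 330
Step 3: After capping: 3 × 89 = 267
Step 4: Unaffected records sum: 317
Step 5: Final sum = 267 + 317 = 584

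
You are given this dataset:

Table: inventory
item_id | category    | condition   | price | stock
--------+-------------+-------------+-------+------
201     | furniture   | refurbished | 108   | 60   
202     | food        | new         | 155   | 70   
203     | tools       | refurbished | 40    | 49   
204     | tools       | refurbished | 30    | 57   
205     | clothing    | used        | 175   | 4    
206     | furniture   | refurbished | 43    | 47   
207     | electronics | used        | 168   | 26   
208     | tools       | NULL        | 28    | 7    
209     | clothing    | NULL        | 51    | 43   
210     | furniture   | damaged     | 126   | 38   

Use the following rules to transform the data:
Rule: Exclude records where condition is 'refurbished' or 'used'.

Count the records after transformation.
4

Step 1: Count records to exclude
  - 4 (refurbished) + 2 (used) = 6 records
Step 2: Total records: 10
Step 3: Remaining = 10 - 6 = 4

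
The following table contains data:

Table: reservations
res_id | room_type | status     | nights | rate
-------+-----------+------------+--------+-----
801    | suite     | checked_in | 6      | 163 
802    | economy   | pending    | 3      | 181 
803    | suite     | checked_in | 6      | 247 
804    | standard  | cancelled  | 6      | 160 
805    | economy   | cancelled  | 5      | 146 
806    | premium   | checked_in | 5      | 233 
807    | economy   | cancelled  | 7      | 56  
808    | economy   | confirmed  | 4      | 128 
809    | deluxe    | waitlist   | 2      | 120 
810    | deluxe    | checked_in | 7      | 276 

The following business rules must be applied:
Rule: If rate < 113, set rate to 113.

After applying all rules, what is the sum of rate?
1767

Step 1: 1 records have rate < 113
Step 2: These records originally summed to 56
Step 3: After setting to minimum: 1 × 113 = 113
Step 4: Unaffected records sum: 1654
Step 5: Final sum = 113 + 1654 = 1767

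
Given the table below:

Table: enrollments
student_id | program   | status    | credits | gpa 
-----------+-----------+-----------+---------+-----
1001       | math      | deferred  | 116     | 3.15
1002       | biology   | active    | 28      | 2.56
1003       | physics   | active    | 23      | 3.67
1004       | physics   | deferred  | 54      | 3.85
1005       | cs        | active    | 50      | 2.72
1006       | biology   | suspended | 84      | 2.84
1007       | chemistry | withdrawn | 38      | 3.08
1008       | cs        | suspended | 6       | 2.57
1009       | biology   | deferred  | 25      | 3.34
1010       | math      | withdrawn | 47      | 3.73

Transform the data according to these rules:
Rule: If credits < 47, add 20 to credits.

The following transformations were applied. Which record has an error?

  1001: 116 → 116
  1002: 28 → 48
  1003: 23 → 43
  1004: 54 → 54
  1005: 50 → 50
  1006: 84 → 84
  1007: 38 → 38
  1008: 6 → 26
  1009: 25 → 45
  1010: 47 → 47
Record 1007 has an error. The correct transformed value should be 58, not 38.

Step 1: Check each record against the rule
Step 2: Record 1007 has credits = 38
Step 3: Since 38 < 47, the bonus should have been applied
Step 4: Correct value = 58, but claimed value = 38
Conclusion: Record 1007 has the error.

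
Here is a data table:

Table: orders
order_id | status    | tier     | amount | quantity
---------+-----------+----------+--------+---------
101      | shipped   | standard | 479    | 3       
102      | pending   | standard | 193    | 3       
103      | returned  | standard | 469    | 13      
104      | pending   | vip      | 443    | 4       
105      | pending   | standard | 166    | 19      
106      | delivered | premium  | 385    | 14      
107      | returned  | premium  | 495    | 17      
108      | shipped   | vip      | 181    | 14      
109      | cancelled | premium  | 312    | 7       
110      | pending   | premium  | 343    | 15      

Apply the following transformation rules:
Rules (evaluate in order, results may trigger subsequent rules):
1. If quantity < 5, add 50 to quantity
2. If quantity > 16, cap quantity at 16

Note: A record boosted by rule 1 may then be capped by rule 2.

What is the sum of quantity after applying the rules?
143

Step 1: Apply rule 1 to records with quantity < 5
  - 3 records get bonus of 50
  - Of these, 3 records then exceed 16 and get capped
Step 2: Apply rule 2 to records with quantity > 16
  - 2 records (original) are capped
Step 3: Calculate final sum = 143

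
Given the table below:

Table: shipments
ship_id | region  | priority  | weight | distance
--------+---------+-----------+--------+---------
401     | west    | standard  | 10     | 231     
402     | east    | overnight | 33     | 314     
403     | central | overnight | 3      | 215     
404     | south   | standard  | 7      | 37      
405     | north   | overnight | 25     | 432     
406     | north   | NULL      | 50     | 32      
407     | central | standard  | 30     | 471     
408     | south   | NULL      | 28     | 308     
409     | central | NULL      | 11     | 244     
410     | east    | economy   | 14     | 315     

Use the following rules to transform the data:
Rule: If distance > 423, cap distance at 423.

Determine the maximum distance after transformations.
423

Step 1: Original maximum distance = 471
Step 2: Apply cap at 423
Step 3: 2 records had distance > 423 and were capped
Step 4: Maximum after transformation = 423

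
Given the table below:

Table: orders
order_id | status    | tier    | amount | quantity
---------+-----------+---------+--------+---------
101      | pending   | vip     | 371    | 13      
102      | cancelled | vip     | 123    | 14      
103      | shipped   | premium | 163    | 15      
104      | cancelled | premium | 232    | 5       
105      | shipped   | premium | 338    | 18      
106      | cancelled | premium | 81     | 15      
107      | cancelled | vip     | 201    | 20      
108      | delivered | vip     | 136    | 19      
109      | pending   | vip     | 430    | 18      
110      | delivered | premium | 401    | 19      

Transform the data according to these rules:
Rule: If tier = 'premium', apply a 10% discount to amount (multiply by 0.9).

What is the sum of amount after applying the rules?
2354.5

Step 1: Records with tier = 'premium' have total amount = 1215
Step 2: Apply multiplier: 1215 × 0.9 = 1093.5
Step 3: Other records total: 1261
Step 4: Final sum = 1093.5 + 1261 = 2354.5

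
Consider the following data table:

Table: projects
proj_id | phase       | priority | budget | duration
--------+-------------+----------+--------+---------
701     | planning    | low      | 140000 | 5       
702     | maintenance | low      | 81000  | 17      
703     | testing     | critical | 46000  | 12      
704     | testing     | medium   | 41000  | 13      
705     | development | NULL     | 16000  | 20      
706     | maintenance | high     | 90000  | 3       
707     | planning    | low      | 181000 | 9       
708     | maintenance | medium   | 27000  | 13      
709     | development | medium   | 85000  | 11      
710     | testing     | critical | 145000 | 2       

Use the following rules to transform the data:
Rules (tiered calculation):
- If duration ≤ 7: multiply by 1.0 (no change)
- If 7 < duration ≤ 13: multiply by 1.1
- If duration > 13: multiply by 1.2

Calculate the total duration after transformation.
118.2

Step 1: Tier 1 (duration ≤ 7): 3 records, sum = 10 × 1.0 = 10.0
Step 2: Tier 2 (7 < duration ≤ 13): 5 records, sum = 58 × 1.1 = 63.8
Step 3: Tier 3 (duration > 13): 2 records, sum = 37 × 1.2 = 44.4
Step 4: Final sum = 10.0 + 63.8 + 44.4 = 118.2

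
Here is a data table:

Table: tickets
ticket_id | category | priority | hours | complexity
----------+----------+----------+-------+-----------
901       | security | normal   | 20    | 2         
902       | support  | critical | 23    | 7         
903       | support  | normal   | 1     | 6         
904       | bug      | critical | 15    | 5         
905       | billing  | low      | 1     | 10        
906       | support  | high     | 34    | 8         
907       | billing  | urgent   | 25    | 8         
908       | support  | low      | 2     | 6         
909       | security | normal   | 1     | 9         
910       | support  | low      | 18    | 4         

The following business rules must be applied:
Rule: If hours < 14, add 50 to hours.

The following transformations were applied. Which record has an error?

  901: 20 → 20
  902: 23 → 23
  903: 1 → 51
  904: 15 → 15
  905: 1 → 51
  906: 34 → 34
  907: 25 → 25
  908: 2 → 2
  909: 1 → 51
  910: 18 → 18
Record 908 has an error. The correct transformed value should be 52, not 2.

Step 1: Check each record against the rule
Step 2: Record 908 has hours = 2
Step 3: Since 2 < 14, the bonus should have been applied
Step 4: Correct value = 52, but claimed value = 2
Conclusion: Record 908 has the error.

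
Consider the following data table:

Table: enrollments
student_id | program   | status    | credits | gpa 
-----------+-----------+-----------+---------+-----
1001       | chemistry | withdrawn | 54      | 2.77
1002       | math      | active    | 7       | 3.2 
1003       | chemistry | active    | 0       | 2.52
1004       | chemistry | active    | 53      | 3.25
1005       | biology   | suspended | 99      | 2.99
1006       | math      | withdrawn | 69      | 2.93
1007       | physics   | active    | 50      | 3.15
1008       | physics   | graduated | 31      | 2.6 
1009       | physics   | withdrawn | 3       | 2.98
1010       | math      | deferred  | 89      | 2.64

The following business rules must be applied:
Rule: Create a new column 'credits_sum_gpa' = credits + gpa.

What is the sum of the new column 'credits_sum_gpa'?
484.03

Step 1: For each record, compute credits + gpa
Example calculations:
  54 + 2.77 = 56.77
  7 + 3.2 = 10.2
  0 + 2.52 = 2.52
  ...
Step 2: Sum all derived values
Step 3: Total = 484.03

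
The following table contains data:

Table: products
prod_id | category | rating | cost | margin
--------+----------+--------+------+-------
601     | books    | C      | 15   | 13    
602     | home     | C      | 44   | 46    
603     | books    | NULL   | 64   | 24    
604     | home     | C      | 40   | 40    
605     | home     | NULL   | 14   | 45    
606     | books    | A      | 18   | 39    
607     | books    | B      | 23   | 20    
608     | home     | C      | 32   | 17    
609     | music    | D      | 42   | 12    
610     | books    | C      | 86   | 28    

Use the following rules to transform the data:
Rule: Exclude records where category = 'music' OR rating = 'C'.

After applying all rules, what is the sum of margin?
128

Step 1: Find records where category = 'music' OR rating = 'C'
Step 2: 6 records match, summing to 156
Step 3: Original sum: 284
Step 4: Remaining sum = 284 - 156 = 128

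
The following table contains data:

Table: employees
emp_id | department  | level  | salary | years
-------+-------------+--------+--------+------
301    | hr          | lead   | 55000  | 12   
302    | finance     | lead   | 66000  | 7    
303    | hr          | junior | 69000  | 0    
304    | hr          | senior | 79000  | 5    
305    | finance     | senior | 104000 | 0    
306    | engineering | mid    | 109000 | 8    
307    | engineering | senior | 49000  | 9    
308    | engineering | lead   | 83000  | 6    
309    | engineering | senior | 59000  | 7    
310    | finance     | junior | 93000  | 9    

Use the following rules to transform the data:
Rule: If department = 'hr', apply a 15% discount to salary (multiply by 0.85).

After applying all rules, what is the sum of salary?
735550.0

Step 1: Records with department = 'hr' have total salary = 203000
Step 2: Apply multiplier: 203000 × 0.85 = 172550.0
Step 3: Other records total: 563000
Step 4: Final sum = 172550.0 + 563000 = 735550.0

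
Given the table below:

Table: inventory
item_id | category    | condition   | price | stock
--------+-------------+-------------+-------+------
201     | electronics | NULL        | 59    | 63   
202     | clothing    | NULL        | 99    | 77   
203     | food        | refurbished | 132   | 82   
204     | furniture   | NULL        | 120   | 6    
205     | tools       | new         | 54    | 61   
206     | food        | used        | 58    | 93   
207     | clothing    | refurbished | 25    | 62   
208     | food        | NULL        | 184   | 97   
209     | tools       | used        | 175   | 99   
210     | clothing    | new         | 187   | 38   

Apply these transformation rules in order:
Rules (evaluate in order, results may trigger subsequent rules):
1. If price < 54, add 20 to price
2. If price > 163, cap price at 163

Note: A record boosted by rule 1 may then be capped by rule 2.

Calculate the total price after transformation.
1056

Step 1: Apply rule 1 to records with price < 54
  - 1 records get bonus of 20
  - Of these, 0 records then exceed 163 and get capped
Step 2: Apply rule 2 to records with price > 163
  - 3 records (original) are capped
Step 3: Calculate final sum = 1056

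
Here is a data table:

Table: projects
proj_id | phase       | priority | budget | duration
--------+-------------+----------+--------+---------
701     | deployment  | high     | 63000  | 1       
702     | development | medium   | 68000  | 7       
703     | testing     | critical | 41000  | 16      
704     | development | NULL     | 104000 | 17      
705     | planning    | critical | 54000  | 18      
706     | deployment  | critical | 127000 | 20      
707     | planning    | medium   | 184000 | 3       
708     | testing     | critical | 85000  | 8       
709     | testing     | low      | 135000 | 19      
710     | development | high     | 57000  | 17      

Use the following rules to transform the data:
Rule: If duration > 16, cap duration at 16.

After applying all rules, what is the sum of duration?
115

Step 1: 5 records have duration > 16
Step 2: These records originally summed to 91
Step 3: After capping: 5 × 16 = 80
Step 4: Unaffected records sum: 35
Step 5: Final sum = 80 + 35 = 115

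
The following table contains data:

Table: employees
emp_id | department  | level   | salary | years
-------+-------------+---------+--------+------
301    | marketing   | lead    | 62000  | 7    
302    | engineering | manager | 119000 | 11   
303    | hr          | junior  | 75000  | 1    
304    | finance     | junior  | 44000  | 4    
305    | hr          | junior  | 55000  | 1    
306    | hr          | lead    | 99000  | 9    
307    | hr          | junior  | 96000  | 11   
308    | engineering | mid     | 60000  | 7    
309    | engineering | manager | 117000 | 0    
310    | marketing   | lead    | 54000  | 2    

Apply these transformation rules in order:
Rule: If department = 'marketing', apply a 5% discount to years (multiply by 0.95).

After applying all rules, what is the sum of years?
52.55

Step 1: Records with department = 'marketing' have total years = 9
Step 2: Apply multiplier: 9 × 0.95 = 8.55
Step 3: Other records total: 44
Step 4: Final sum = 8.55 + 44 = 52.55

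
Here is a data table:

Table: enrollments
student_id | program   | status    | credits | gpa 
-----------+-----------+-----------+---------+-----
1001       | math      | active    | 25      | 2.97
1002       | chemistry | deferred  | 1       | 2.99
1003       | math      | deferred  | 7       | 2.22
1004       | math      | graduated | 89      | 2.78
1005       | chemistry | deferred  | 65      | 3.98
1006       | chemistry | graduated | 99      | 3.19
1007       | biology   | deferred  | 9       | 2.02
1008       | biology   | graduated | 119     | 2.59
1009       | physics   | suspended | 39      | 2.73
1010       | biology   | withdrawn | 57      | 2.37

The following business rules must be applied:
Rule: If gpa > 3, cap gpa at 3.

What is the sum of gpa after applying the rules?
26.67

Step 1: 2 records have gpa > 3
Step 2: These records originally summed to 7.17
Step 3: After capping: 2 × 3 = 6
Step 4: Unaffected records sum: 20.67
Step 5: Final sum = 6 + 20.67 = 26.67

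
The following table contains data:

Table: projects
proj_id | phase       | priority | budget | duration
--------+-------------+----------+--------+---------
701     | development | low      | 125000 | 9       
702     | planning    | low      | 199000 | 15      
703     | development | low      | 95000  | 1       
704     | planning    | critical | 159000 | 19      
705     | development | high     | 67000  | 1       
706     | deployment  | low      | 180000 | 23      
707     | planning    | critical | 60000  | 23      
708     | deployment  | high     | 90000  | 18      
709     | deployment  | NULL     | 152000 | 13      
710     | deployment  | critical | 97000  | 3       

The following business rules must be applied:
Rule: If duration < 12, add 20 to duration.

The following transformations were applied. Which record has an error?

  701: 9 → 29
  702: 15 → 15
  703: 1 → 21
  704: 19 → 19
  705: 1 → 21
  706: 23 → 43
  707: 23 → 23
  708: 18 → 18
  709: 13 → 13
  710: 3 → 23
Record 706 has an error. The correct transformed value should be 23, not 43.

Step 1: Check each record against the rule
Step 2: Record 706 has duration = 23
Step 3: Since 23 >= 12, the bonus should not have been applied
Step 4: Correct value = 23, but claimed value = 43
Conclusion: Record 706 has the error.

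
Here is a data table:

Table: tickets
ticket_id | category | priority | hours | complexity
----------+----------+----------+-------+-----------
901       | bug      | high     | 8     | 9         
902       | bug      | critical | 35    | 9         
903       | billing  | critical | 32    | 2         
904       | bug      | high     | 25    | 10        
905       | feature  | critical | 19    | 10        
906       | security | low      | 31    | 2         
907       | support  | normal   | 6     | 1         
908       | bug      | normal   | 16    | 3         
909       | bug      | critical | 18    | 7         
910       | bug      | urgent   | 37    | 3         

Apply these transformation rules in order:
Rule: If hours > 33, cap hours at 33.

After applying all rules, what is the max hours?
33

Step 1: Original maximum hours = 37
Step 2: Apply cap at 33
Step 3: 2 records had hours > 33 and were capped
Step 4: Maximum after transformation = 33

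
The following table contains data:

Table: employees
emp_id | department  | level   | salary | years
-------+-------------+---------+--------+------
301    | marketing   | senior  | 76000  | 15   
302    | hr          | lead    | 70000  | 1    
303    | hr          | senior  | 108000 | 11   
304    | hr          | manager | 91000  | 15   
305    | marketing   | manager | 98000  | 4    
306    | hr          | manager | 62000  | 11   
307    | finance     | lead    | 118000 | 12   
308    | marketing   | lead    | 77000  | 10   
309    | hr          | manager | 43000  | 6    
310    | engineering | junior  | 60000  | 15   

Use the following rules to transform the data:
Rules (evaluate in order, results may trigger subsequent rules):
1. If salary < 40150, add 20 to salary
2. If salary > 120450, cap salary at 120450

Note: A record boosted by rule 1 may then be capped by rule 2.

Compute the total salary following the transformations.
803000

Step 1: Apply rule 1 to records with salary < 40150
  - 0 records get bonus of 20
  - Of these, 0 records then exceed 120450 and get capped
Step 2: Apply rule 2 to records with salary > 120450
  - 0 records (original) are capped
Step 3: Calculate final sum = 803000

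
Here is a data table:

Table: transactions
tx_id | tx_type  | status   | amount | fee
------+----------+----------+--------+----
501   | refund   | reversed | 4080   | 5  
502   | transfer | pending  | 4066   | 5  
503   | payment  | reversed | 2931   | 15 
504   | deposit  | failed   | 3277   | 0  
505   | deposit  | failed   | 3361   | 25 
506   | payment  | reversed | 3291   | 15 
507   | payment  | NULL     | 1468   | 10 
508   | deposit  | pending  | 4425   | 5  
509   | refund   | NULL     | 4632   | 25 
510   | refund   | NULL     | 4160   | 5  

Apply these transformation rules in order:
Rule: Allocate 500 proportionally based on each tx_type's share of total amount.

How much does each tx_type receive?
deposit: 154.98, payment: 107.73, refund: 180.33, transfer: 56.96

Step 1: Calculate total amount = 35691
Step 2: Calculate each tx_type's proportion:
  deposit: 11063/35691 = 31.00% → 154.98
  payment: 7690/35691 = 21.55% → 107.73
  refund: 12872/35691 = 36.07% → 180.33
  transfer: 4066/35691 = 11.39% → 56.96
Step 3: Verify: sum of allocations ≈ 500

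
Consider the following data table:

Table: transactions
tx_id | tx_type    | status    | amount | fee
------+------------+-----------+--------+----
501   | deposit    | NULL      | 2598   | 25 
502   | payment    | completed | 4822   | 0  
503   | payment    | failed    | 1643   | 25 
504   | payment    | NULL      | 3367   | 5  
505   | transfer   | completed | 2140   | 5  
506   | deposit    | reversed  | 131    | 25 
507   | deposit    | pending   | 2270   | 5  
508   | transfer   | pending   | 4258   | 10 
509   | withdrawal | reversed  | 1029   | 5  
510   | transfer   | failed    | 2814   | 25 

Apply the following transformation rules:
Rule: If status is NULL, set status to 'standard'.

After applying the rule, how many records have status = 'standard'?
2

Step 1: Count records where status IS NULL
Step 2: Found 2 records with NULL status
Step 3: These records will have status set to 'standard'
Step 4: Records already having status = 'standard': 0
Step 5: Answer: 2 + 0 = 2 records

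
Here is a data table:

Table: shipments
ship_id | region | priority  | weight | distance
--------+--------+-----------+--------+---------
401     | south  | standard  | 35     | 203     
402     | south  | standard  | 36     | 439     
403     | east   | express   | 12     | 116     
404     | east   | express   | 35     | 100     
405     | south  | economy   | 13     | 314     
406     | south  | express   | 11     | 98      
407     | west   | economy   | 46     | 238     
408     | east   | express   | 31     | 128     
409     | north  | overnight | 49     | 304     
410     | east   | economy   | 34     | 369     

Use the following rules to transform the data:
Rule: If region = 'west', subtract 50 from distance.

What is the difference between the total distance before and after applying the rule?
50

Step 1: Original sum of distance = 2309
Step 2: 1 records have region = 'west'
Step 3: Each affected record changes by -50
Step 4: Total change = 1 × -50 = -50
Step 5: New sum = 2309 + -50 = 2259
Step 6: Difference = |2259 - 2309| = 50
        (Sum decreased by 50)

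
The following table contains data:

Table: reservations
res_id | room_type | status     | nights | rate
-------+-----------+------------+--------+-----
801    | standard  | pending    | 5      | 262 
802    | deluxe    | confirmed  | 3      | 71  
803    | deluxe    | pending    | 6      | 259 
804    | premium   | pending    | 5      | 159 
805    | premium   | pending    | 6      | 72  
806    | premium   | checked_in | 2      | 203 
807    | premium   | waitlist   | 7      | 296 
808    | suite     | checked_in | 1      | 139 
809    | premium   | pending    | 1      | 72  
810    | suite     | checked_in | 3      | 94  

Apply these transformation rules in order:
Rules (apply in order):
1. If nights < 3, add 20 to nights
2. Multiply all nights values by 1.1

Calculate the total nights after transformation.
108.9

Step 1: Apply Rule 1 - Add 20 to records with nights < 3
  - 3 records affected: 4 + (3 × 20) = 64
  - Unaffected records: 35
  - Sum after Rule 1: 99
Step 2: Apply Rule 2 - Multiply all by 1.1
  - 99 × 1.1 = 108.9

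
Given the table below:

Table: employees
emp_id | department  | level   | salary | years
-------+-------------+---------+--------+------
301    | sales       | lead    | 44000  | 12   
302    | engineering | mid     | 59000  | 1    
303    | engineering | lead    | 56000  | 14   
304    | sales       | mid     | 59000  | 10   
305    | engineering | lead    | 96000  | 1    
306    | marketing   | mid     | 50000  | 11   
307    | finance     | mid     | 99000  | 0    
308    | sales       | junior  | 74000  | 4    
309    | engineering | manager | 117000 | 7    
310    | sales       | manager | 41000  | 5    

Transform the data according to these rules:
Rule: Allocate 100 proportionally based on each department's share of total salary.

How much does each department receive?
engineering: 47.19, finance: 14.24, marketing: 7.19, sales: 31.37

Step 1: Calculate total salary = 695000
Step 2: Calculate each department's proportion:
  engineering: 328000/695000 = 47.19% → 47.19
  finance: 99000/695000 = 14.24% → 14.24
  marketing: 50000/695000 = 7.19% → 7.19
  sales: 218000/695000 = 31.37% → 31.37
Step 3: Verify: sum of allocations ≈ 100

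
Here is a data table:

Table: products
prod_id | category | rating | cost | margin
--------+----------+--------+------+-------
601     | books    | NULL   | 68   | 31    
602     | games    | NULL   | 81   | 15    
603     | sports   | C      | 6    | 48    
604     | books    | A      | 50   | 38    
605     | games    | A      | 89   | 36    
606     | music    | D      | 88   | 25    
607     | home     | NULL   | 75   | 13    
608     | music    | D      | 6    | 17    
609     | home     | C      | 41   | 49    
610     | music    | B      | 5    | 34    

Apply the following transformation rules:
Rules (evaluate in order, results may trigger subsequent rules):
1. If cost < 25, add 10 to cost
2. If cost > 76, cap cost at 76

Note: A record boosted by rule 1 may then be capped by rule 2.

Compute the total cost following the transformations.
509

Step 1: Apply rule 1 to records with cost < 25
  - 3 records get bonus of 10
  - Of these, 0 records then exceed 76 and get capped
Step 2: Apply rule 2 to records with cost > 76
  - 3 records (original) are capped
Step 3: Calculate final sum = 509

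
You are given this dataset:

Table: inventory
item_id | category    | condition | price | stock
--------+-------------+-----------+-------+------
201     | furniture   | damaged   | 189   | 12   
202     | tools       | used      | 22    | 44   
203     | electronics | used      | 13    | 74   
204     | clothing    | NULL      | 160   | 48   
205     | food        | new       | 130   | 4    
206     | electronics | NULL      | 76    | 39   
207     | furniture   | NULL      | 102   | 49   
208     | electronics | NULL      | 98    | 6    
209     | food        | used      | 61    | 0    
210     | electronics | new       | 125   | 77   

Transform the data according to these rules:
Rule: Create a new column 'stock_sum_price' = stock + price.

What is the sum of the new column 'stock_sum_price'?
1329

Step 1: For each record, compute stock + price
Example calculations:
  12 + 189 = 201
  44 + 22 = 66
  74 + 13 = 87
  ...
Step 2: Sum all derived values
Step 3: Total = 1329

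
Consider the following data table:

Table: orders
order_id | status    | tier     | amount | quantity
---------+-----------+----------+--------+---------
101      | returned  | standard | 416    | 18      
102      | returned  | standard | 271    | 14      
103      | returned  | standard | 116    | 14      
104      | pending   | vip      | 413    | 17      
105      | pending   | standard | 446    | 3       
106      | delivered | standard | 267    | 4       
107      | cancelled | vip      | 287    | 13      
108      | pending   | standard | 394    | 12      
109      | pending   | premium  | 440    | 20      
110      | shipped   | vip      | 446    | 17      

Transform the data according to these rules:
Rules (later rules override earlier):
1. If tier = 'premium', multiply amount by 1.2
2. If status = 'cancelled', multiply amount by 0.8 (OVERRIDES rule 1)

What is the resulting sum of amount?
3526.6

Step 1: Rule 2 takes priority for records with status = 'cancelled'
  - 1 records: 287 × 0.8 = 229.6
Step 2: Rule 1 applies to remaining records with tier = 'premium'
  - 1 records: 440 × 1.2 = 528.0
Step 3: Other records unchanged: 2769
Step 4: Final sum = 229.6 + 528.0 + 2769 = 3526.6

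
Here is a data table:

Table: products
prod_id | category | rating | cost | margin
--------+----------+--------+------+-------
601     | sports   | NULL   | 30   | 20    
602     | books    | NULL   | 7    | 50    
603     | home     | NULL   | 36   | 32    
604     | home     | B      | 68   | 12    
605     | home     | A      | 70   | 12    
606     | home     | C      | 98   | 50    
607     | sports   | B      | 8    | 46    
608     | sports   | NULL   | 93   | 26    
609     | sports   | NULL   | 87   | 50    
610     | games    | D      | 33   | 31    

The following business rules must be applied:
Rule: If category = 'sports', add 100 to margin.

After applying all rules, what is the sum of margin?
729

Step 1: Count records where category = 'sports': 4
Step 2: Total bonus added: 4 × 100 = 400
Step 3: Original sum of margin: 329
Step 4: Final sum = 329 + 400 = 729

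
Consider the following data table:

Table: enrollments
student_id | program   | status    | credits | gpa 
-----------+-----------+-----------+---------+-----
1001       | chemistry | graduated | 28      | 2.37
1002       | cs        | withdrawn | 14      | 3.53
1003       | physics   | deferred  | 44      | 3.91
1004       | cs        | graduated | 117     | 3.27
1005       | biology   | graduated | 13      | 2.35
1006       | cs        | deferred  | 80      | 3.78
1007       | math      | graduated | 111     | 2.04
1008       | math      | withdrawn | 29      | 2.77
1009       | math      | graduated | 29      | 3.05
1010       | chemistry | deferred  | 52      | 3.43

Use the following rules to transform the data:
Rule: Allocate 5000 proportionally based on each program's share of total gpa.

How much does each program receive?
biology: 385.25, chemistry: 950.82, cs: 1734.43, math: 1288.52, physics: 640.98

Step 1: Calculate total gpa = 30.5
Step 2: Calculate each program's proportion:
  biology: 2.35/30.5 = 7.70% → 385.25
  chemistry: 5.8/30.5 = 19.02% → 950.82
  cs: 10.58/30.5 = 34.69% → 1734.43
  math: 7.86/30.5 = 25.77% → 1288.52
  physics: 3.91/30.5 = 12.82% → 640.98
Step 3: Verify: sum of allocations ≈ 5000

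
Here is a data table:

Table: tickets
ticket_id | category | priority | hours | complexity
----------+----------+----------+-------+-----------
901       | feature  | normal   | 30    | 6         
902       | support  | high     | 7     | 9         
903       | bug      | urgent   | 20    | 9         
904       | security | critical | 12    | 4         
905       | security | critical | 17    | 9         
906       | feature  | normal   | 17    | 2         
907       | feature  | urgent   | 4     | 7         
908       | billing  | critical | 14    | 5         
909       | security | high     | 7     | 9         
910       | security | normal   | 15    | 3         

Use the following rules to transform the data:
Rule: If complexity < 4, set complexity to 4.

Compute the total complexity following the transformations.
66

Step 1: 2 records have complexity < 4
Step 2: These records originally summed to 5
Step 3: After setting to minimum: 2 × 4 = 8
Step 4: Unaffected records sum: 58
Step 5: Final sum = 8 + 58 = 66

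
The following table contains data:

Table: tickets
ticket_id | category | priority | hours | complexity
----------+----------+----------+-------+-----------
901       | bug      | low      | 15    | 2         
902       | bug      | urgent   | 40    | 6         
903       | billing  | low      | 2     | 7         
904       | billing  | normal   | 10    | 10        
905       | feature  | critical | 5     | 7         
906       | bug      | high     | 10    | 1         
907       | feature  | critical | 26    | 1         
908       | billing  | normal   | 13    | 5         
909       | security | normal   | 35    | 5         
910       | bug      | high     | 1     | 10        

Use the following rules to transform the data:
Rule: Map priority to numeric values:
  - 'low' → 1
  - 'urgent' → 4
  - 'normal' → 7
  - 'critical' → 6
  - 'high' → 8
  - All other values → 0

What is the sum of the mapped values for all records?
55

Step 1: Apply mapping to each record
Step 2: Count by status:
  'low': 2 records × 1 = 2
  'urgent': 1 records × 4 = 4
  'normal': 3 records × 7 = 21
  'critical': 2 records × 6 = 12
  'high': 2 records × 8 = 16
Step 3: Sum all mapped values = 55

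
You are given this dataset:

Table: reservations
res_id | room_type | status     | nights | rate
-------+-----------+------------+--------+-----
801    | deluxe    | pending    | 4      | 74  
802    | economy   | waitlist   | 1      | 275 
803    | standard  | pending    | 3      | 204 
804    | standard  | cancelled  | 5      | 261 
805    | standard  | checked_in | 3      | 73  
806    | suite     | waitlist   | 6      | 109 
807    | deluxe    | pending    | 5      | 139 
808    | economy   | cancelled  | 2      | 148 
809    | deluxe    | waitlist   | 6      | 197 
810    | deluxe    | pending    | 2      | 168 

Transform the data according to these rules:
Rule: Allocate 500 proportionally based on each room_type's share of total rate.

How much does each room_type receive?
deluxe: 175.36, economy: 128.34, standard: 163.23, suite: 33.07

Step 1: Calculate total rate = 1648
Step 2: Calculate each room_type's proportion:
  deluxe: 578/1648 = 35.07% → 175.36
  economy: 423/1648 = 25.67% → 128.34
  standard: 538/1648 = 32.65% → 163.23
  suite: 109/1648 = 6.61% → 33.07
Step 3: Verify: sum of allocations ≈ 500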